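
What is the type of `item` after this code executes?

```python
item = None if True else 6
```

Ternary: condition is True, if branch (None) taken → NoneType

NoneType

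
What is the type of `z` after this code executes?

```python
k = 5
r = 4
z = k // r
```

int // int returns int (5 // 4 = 1)

int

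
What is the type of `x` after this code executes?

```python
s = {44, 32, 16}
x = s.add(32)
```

set.add() returns None (mutates in place)

NoneType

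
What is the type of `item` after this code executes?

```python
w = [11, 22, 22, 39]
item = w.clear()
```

list.clear() returns None

NoneType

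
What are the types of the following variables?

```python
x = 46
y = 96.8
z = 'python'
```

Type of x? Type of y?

x is int; y is float

int, float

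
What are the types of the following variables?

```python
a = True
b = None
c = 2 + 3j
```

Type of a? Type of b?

a is bool; b is NoneType

bool, NoneType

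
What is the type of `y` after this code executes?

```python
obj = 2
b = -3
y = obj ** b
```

int ** negative int returns float

float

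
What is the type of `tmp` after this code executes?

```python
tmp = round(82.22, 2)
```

round() with ndigits arg returns float

float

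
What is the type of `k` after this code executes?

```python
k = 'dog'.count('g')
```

str.count() returns int

int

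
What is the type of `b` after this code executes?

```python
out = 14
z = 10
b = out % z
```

int % int returns int (14 % 10 = 4)

int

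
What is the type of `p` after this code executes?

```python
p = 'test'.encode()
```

str.encode() returns bytes

bytes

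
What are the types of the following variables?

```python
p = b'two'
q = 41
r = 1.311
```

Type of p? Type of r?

p is bytes; r is float

bytes, float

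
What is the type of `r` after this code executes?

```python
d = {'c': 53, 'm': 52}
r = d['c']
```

Accessing dict[str, int] with key 'c' returns int value 53

int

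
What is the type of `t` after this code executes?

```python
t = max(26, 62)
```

max() of ints returns int

int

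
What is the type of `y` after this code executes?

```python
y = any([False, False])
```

any() returns bool

bool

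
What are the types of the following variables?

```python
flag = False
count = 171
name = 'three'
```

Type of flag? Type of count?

flag is bool; count is int

bool, int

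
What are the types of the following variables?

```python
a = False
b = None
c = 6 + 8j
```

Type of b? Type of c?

b is NoneType; c is complex

NoneType, complex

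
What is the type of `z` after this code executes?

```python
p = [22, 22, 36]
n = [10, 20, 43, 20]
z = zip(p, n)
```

zip() returns a zip iterator object

zip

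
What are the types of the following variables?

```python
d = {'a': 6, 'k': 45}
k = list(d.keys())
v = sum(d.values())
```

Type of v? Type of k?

sum of int values returns int; list(...) returns list

int, list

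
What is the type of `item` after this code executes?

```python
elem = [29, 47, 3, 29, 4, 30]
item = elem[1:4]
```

Slicing a list always returns a list

list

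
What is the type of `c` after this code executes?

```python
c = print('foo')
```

print() returns None

NoneType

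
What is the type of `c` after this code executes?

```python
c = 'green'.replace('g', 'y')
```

str.replace() returns str

str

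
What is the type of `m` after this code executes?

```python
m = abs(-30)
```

abs() of int returns int

int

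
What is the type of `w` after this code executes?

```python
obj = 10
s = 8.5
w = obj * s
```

int * float returns float (10 * 8.5 = 85.0)

float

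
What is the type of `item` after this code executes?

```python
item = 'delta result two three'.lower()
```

str.lower() returns str

str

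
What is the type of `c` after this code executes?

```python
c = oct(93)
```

oct() returns str representation

str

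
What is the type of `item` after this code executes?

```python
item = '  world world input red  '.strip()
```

str.strip() returns str

str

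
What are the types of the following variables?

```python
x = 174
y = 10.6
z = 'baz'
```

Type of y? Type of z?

y is float; z is str

float, str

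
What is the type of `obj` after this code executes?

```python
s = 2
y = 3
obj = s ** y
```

int ** positive int returns int (2 ** 3 = 8)

int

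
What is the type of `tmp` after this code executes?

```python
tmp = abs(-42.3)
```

abs() of float returns float

float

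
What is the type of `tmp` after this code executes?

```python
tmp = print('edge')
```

print() returns None

NoneType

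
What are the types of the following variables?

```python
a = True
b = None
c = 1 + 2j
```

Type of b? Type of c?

b is NoneType; c is complex

NoneType, complex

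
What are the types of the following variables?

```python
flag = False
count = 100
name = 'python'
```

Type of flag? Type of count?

flag is bool; count is int

bool, int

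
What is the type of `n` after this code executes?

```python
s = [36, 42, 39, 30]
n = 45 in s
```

'in' operator returns bool

bool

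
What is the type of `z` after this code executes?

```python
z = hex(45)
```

hex() returns str representation

str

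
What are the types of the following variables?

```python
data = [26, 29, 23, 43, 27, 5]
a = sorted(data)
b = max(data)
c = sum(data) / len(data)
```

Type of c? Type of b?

int / int returns float; max of ints returns int

float, int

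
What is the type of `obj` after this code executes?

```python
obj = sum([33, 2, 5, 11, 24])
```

sum() of ints returns int

int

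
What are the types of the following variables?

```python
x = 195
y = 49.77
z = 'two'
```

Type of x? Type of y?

x is int; y is float

int, float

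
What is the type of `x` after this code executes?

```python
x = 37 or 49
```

'or' returns the first truthy value (37, which is int)

int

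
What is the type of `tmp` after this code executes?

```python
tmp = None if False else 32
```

Ternary: condition is False, else branch (32) taken → int

int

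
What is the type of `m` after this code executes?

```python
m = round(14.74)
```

round() with no ndigits arg returns int

int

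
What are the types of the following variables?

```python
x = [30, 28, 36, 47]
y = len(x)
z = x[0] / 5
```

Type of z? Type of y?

int / int returns float; len() returns int

float, int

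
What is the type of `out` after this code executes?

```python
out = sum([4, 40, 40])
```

sum() of ints returns int

int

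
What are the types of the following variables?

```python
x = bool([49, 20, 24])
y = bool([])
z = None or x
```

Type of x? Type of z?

bool() returns bool; None or <bool> returns the bool

bool, bool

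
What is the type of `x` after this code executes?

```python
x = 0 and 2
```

'and' returns the first falsy value (0, which is int)

int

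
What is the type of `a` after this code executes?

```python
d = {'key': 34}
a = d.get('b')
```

dict.get() returns None when key 'b' is not found and no default given

NoneType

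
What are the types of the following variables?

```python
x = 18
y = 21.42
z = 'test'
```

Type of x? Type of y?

x is int; y is float

int, float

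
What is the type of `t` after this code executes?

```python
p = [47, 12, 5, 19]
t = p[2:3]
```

Slicing a list always returns a list

list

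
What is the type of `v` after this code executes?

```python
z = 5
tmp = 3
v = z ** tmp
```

int ** positive int returns int (5 ** 3 = 125)

int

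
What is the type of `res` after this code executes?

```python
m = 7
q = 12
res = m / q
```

int / int always returns float in Python 3 (7 / 12 = 0.583333)

float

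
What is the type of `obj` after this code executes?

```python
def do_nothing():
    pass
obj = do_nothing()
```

A function with no return statement returns None

NoneType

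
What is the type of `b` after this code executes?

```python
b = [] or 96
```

'or' returns first truthy value (96, which is int)

int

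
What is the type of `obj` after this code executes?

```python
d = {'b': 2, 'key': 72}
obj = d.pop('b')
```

dict.pop() returns the value (int)

int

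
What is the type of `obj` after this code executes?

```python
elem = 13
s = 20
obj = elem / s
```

int / int always returns float in Python 3 (13 / 20 = 0.65)

float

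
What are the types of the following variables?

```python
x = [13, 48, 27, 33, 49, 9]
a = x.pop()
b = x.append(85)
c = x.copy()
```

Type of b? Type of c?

list.append() returns None; list.copy() returns list

NoneType, list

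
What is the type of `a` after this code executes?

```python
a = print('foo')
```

print() returns None

NoneType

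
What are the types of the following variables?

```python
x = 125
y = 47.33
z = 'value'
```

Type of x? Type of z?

x is int; z is str

int, str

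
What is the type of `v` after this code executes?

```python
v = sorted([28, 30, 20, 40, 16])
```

sorted() always returns list

list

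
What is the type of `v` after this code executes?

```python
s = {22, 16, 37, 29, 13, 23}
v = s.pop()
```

Popping from a set of ints returns int

int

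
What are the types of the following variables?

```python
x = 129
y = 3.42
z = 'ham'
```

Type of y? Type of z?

y is float; z is str

float, str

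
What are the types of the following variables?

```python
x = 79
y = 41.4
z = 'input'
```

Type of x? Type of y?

x is int; y is float

int, float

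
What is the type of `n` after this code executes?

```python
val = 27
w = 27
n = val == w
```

Equality comparison returns bool

bool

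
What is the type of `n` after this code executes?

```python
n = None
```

None has type NoneType

NoneType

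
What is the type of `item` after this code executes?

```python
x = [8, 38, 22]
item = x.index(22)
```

list.index() returns int

int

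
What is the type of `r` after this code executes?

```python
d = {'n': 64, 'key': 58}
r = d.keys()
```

.keys() returns a dict_keys view object

dict_keys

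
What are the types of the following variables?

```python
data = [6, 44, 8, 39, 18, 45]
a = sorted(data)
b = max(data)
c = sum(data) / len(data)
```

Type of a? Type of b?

sorted() returns list; max of ints returns int

list, int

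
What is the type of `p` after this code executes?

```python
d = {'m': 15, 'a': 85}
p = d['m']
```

Accessing dict[str, int] with key 'm' returns int value 15

int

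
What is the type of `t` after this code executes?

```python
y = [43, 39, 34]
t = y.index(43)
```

list.index() returns int

int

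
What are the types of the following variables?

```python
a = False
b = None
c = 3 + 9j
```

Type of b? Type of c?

b is NoneType; c is complex

NoneType, complex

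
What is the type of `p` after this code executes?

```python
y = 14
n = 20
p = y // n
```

int // int returns int (14 // 20 = 0)

int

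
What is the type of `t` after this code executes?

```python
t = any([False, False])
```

any() returns bool

bool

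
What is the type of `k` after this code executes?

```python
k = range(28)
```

range() returns a range object

range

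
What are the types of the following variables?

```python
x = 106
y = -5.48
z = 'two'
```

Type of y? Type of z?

y is float; z is str

float, str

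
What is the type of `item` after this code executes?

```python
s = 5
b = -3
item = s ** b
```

int ** negative int returns float

float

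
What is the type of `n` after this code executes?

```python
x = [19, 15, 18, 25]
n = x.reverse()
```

list.reverse() returns None

NoneType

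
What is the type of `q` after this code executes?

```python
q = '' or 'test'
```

'or' returns first truthy value ('test', which is str)

str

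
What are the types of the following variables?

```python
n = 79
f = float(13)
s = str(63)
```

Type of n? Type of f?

n is int; f is float

int, float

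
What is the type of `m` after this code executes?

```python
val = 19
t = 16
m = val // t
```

int // int returns int (19 // 16 = 1)

int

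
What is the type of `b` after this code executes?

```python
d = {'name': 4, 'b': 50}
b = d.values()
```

.values() returns a dict_values view object

dict_values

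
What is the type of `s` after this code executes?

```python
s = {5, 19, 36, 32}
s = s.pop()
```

Popping from a set of ints returns int

int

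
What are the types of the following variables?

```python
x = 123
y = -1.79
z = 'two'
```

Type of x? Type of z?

x is int; z is str

int, str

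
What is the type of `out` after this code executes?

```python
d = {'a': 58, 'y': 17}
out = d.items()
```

dict.items() returns a dict_items view

dict_items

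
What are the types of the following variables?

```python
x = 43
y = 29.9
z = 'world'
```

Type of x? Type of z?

x is int; z is str

int, str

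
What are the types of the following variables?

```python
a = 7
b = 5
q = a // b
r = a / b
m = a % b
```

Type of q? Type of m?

int // int returns int; int % int returns int

int, int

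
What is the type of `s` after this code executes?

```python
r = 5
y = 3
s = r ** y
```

int ** positive int returns int (5 ** 3 = 125)

int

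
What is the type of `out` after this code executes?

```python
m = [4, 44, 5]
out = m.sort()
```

list.sort() returns None (sorts in place)

NoneType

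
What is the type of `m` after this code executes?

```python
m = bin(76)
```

bin() returns str representation

str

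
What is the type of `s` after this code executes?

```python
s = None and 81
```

'and' returns first falsy value (None)

NoneType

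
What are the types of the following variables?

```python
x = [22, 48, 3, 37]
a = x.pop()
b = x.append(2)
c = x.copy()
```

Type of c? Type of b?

list.copy() returns list; list.append() returns None

list, NoneType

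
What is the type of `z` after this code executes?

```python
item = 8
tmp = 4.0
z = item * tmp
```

int * float returns float (8 * 4.0 = 32.0)

float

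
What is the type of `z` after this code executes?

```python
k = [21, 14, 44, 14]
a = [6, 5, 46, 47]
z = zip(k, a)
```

zip() returns a zip iterator object

zip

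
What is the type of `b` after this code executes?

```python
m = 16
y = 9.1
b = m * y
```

int * float returns float (16 * 9.1 = 145.6)

float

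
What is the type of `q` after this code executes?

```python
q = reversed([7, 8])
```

reversed() on a list returns a list_reverseiterator

list_reverseiterator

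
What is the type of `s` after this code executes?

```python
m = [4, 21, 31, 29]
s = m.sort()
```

list.sort() returns None (sorts in place)

NoneType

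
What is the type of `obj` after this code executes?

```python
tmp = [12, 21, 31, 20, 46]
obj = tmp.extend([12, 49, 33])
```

list.extend() returns None

NoneType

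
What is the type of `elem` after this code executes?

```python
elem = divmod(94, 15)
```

divmod() returns a tuple (quotient, remainder)

tuple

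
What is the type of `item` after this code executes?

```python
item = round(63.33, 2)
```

round() with ndigits arg returns float

float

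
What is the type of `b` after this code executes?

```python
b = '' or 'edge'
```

'or' returns first truthy value ('edge', which is str)

str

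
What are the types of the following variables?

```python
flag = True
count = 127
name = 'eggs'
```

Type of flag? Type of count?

flag is bool; count is int

bool, int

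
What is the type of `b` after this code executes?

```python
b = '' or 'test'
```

'or' returns first truthy value ('test', which is str)

str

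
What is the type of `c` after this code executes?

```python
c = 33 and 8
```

'and' returns the last value when all truthy (8, which is int)

int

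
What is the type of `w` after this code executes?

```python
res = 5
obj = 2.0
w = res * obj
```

int * float returns float (5 * 2.0 = 10.0)

float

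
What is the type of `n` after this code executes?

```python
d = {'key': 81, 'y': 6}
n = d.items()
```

dict.items() returns a dict_items view

dict_items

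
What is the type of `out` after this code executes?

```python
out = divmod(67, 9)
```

divmod() returns a tuple (quotient, remainder)

tuple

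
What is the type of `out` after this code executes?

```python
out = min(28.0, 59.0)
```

min() of floats returns float

float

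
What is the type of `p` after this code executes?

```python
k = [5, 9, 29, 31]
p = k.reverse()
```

list.reverse() returns None

NoneType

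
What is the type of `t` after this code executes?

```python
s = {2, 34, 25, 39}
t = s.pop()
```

Popping from a set of ints returns int

int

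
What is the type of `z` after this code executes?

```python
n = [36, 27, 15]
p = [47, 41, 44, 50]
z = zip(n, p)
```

zip() returns a zip iterator object

zip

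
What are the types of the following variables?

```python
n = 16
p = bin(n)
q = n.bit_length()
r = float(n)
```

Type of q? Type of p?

int.bit_length() returns int; bin() returns str

int, str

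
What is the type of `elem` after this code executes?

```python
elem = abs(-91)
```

abs() of int returns int

int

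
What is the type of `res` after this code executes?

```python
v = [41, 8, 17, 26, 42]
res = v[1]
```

Indexing a list of ints returns int (v[1] = 8)

int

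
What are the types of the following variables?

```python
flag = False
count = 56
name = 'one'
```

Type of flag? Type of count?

flag is bool; count is int

bool, int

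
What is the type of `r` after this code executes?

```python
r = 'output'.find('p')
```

str.find() returns int (index, or -1)

int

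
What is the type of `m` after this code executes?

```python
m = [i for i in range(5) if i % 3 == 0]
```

A list comprehension [...] produces a list

list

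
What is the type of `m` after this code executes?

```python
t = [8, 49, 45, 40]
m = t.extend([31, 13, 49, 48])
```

list.extend() returns None

NoneType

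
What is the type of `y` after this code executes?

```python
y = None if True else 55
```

Ternary: condition is True, if branch (None) taken → NoneType

NoneType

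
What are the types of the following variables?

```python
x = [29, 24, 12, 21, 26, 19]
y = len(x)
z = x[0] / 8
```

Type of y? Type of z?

len() returns int; int / int returns float

int, float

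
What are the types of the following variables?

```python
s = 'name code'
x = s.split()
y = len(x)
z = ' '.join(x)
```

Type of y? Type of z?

len() returns int; str.join() returns str

int, str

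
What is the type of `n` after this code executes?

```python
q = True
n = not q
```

'not' always returns bool

bool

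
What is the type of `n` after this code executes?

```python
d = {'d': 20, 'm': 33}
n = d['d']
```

Accessing dict[str, int] with key 'd' returns int value 20

int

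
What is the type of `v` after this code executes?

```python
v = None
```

None has type NoneType

NoneType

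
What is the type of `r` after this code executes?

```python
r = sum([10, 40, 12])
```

sum() of ints returns int

int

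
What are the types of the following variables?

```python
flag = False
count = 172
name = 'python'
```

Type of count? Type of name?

count is int; name is str

int, str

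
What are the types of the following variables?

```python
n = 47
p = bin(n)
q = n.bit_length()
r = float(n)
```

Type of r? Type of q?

float() returns float; int.bit_length() returns int

float, int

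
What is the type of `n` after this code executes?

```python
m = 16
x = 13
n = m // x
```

int // int returns int (16 // 13 = 1)

int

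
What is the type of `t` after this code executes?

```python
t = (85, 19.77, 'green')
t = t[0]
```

Index 0 of tuple is 85 which is int

int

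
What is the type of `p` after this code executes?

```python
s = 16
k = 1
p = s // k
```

int // int returns int (16 // 1 = 16)

int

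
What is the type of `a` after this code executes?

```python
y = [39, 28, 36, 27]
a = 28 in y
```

'in' operator returns bool

bool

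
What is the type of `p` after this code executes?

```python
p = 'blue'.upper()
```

str.upper() returns str

str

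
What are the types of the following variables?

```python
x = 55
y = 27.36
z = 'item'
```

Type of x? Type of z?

x is int; z is str

int, str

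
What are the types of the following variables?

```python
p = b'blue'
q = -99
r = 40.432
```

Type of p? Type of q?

p is bytes; q is int

bytes, int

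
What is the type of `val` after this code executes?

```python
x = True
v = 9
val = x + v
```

bool + int returns int (True is 1, so 1 + 9 = 10)

int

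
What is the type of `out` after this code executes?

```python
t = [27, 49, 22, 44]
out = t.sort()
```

list.sort() returns None (sorts in place)

NoneType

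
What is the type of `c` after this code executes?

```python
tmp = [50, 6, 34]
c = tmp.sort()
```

list.sort() returns None (sorts in place)

NoneType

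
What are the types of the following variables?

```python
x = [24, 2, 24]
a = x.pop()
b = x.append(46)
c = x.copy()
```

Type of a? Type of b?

list.pop() returns the element (int); list.append() returns None

int, NoneType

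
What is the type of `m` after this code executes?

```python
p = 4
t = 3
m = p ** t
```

int ** positive int returns int (4 ** 3 = 64)

int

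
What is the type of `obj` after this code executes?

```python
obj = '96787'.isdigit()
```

str.isdigit() returns bool

bool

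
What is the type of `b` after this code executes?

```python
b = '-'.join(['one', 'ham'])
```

str.join() returns str

str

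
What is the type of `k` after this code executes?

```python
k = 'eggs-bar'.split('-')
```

str.split() returns list

list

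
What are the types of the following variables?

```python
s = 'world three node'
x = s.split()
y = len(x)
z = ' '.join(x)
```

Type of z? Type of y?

str.join() returns str; len() returns int

str, int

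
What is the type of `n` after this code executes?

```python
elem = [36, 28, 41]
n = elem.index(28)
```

list.index() returns int

int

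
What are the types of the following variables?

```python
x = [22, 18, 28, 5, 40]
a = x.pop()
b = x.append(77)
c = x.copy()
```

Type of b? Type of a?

list.append() returns None; list.pop() returns the element (int)

NoneType, int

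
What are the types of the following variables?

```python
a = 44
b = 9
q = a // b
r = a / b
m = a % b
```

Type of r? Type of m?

int / int returns float; int % int returns int

float, int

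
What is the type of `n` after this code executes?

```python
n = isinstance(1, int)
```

isinstance() returns bool

bool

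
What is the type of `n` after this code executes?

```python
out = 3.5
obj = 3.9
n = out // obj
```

float // float returns float (floor division preserves float type)

float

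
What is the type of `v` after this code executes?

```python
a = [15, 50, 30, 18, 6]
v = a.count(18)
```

list.count() returns int

int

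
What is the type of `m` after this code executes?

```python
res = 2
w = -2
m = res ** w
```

int ** negative int returns float

float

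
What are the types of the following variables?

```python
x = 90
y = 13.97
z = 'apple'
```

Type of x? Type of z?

x is int; z is str

int, str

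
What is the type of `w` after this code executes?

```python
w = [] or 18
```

'or' returns first truthy value (18, which is int)

int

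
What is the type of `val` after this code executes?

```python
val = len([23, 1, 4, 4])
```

len() always returns int

int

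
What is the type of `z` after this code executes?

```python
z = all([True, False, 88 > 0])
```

all() returns bool

bool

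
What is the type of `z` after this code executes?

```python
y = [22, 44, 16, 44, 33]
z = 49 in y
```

'in' operator returns bool

bool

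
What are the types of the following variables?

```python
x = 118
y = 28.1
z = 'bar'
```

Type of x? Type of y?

x is int; y is float

int, float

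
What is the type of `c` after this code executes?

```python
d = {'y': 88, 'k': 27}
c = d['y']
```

Accessing dict[str, int] with key 'y' returns int value 88

int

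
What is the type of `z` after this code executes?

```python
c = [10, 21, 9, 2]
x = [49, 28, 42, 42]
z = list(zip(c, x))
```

list(zip(...)) returns a list of tuples

list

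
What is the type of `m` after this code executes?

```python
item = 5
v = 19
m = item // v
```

int // int returns int (5 // 19 = 0)

int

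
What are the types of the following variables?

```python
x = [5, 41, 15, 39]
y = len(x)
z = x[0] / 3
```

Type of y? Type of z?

len() returns int; int / int returns float

int, float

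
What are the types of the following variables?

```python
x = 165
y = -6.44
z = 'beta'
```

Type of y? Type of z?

y is float; z is str

float, str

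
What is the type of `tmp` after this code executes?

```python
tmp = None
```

None has type NoneType

NoneType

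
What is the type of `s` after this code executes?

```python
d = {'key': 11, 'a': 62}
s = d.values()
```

.values() returns a dict_values view object

dict_values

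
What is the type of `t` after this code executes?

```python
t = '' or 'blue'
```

'or' returns first truthy value ('blue', which is str)

str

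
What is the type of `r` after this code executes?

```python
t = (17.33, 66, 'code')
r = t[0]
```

Index 0 of tuple is 17.33 which is float

float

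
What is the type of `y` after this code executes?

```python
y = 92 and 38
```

'and' returns the last value when all truthy (38, which is int)

int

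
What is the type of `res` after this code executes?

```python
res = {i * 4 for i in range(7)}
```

A set comprehension {expr for x in iterable} produces a set

set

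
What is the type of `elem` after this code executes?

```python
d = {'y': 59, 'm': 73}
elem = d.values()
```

.values() returns a dict_values view object

dict_values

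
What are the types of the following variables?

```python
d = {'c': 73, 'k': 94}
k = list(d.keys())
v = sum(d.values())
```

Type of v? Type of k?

sum of int values returns int; list(...) returns list

int, list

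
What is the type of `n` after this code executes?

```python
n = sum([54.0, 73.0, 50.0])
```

sum() of floats returns float

float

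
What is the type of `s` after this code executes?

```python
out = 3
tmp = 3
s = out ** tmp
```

int ** positive int returns int (3 ** 3 = 27)

int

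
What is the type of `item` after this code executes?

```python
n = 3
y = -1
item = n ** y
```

int ** negative int returns float

float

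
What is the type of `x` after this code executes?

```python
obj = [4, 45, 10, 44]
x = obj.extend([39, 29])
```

list.extend() returns None

NoneType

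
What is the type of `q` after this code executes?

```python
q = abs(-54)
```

abs() of int returns int

int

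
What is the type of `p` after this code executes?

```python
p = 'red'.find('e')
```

str.find() returns int (index, or -1)

int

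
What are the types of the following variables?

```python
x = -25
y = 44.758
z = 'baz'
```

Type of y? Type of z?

y is float; z is str

float, str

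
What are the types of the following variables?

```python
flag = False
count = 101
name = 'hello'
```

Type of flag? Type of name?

flag is bool; name is str

bool, str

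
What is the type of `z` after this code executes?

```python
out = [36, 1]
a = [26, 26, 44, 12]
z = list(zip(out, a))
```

list(zip(...)) returns a list of tuples

list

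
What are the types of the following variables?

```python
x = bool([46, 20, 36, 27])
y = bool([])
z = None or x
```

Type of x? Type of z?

bool() returns bool; None or <bool> returns the bool

bool, bool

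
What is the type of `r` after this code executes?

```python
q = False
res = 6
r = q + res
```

bool + int returns int (False is 0, so 0 + 6 = 6)

int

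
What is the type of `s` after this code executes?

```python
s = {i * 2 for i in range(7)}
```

A set comprehension {expr for x in iterable} produces a set

set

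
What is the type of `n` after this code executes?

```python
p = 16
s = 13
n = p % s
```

int % int returns int (16 % 13 = 3)

int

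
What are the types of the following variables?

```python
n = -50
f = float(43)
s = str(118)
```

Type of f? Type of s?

f is float; s is str

float, str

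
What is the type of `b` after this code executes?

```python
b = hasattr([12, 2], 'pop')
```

hasattr() returns bool

bool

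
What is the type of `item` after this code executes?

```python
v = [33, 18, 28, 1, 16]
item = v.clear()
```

list.clear() returns None

NoneType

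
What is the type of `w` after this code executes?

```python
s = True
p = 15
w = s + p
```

bool + int returns int (True is 1, so 1 + 15 = 16)

int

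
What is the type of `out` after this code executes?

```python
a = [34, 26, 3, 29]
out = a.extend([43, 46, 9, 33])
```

list.extend() returns None

NoneType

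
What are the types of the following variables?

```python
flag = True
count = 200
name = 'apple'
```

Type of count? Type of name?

count is int; name is str

int, str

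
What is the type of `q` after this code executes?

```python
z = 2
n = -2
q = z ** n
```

int ** negative int returns float

float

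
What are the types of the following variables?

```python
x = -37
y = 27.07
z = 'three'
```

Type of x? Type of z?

x is int; z is str

int, str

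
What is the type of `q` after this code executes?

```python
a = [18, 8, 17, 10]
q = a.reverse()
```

list.reverse() returns None

NoneType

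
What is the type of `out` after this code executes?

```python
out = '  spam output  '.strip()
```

str.strip() returns str

str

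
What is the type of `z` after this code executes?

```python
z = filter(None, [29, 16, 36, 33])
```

filter() returns a filter iterator object

filter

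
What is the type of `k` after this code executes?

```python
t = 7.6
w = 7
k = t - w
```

float - int returns float (7.6 - 7 = 0.6)

float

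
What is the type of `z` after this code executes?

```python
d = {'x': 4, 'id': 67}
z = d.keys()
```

.keys() returns a dict_keys view object

dict_keys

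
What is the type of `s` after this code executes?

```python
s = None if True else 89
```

Ternary: condition is True, if branch (None) taken → NoneType

NoneType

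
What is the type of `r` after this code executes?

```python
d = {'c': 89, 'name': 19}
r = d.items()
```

dict.items() returns a dict_items view

dict_items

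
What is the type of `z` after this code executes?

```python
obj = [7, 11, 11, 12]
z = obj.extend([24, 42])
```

list.extend() returns None

NoneType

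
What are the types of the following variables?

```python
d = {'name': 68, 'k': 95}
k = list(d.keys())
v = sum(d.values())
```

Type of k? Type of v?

list(...) returns list; sum of int values returns int

list, int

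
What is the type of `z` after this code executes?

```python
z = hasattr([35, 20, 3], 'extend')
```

hasattr() returns bool

bool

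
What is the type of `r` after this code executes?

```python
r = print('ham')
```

print() returns None

NoneType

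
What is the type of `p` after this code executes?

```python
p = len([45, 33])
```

len() always returns int

int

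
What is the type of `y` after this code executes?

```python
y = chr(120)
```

chr() returns str (single character)

str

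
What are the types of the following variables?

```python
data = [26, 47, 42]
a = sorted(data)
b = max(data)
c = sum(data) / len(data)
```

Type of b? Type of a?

max of ints returns int; sorted() returns list

int, list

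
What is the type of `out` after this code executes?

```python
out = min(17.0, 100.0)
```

min() of floats returns float

float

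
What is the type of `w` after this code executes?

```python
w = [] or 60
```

'or' returns first truthy value (60, which is int)

int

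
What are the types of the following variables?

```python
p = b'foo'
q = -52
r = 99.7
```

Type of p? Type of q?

p is bytes; q is int

bytes, int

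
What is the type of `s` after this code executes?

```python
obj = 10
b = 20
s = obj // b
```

int // int returns int (10 // 20 = 0)

int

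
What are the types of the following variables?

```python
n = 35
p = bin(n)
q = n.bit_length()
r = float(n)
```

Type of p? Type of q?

bin() returns str; int.bit_length() returns int

str, int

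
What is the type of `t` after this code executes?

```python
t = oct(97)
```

oct() returns str representation

str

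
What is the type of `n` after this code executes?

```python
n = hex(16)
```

hex() returns str representation

str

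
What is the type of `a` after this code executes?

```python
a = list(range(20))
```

list(range(...)) returns list

list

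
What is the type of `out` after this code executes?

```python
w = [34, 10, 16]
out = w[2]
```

Indexing a list of ints returns int (w[2] = 16)

int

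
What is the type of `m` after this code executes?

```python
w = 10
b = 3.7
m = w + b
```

int + float returns float (10 + 3.7 = 13.7)

float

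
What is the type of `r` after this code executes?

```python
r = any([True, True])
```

any() returns bool

bool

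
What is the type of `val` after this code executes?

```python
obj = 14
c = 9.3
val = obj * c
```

int * float returns float (14 * 9.3 = 130.2)

float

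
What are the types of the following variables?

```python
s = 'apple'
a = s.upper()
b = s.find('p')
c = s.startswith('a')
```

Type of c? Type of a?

str.startswith() returns bool; str.upper() returns str

bool, str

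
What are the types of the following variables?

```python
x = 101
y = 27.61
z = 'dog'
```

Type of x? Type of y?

x is int; y is float

int, float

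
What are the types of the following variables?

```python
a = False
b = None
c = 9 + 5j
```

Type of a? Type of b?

a is bool; b is NoneType

bool, NoneType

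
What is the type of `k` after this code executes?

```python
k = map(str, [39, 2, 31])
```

map() returns a map iterator object

map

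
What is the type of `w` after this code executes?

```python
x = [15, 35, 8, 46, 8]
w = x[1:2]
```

Slicing a list always returns a list

list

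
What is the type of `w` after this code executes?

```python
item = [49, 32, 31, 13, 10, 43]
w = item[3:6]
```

Slicing a list always returns a list

list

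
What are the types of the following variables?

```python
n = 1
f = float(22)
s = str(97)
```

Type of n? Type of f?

n is int; f is float

int, float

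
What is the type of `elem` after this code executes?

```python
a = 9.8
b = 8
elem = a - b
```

float - int returns float (9.8 - 8 = 1.8)

float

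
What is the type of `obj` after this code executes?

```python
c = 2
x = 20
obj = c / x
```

int / int always returns float in Python 3 (2 / 20 = 0.1)

float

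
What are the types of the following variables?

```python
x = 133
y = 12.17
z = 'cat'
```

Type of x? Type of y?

x is int; y is float

int, float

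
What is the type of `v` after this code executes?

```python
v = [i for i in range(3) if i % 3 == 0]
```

A list comprehension [...] produces a list

list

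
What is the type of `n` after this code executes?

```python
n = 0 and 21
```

'and' returns the first falsy value (0, which is int)

int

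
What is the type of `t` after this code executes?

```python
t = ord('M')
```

ord() returns int (Unicode code point)

int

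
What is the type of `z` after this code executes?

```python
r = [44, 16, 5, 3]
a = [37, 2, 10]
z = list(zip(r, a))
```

list(zip(...)) returns a list of tuples

list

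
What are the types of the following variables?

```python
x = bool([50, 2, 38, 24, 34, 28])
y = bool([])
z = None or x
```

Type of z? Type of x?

None or <bool> returns the bool; bool() returns bool

bool, bool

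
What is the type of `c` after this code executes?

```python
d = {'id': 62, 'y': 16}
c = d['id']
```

Accessing dict[str, int] with key 'id' returns int value 62

int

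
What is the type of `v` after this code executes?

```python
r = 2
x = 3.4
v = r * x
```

int * float returns float (2 * 3.4 = 6.8)

float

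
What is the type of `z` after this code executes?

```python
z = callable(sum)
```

callable() returns bool

bool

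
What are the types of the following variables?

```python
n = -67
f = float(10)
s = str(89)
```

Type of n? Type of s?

n is int; s is str

int, str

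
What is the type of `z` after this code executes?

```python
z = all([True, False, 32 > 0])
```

all() returns bool

bool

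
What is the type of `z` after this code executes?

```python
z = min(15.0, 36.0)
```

min() of floats returns float

float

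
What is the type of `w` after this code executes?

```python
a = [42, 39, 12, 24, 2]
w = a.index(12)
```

list.index() returns int

int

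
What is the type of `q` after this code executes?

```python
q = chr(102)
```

chr() returns str (single character)

str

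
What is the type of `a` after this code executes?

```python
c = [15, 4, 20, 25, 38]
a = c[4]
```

Indexing a list of ints returns int (c[4] = 38)

int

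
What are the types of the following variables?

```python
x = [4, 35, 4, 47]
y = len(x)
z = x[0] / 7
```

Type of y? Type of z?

len() returns int; int / int returns float

int, float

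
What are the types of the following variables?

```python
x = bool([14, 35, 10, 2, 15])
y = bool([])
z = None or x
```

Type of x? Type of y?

bool() returns bool; bool() returns bool

bool, bool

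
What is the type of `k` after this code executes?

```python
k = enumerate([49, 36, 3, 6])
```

enumerate() returns an enumerate iterator object

enumerate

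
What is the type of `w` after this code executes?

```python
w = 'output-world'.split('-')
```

str.split() returns list

list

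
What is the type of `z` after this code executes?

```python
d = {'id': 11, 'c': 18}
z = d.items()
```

dict.items() returns a dict_items view

dict_items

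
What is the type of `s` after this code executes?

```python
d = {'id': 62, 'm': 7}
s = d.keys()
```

.keys() returns a dict_keys view object

dict_keys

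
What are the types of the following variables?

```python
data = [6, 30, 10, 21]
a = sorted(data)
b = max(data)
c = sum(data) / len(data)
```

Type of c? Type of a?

int / int returns float; sorted() returns list

float, list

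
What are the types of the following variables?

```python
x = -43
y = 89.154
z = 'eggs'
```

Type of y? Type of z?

y is float; z is str

float, str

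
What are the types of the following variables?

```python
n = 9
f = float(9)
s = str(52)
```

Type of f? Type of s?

f is float; s is str

float, str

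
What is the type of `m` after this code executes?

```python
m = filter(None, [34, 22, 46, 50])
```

filter() returns a filter iterator object

filter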